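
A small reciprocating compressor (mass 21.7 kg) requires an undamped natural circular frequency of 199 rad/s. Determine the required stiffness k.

k = m·ω_n² = 21.7 × 199.0² = 21.7 × 39600 = 859300 N/m.

859000 N/m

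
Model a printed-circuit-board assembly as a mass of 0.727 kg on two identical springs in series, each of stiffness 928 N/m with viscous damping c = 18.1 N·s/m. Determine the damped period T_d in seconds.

Series springs: 1/k_eq = 2/928, so k_eq = 928/2 = 464.0 N/m.
ω_n = √(k_eq/m) = √(464.0/0.727) = 25.26 rad/s.
Critical damping c_c = 2√(k_eq·m) = 2√(464.0 × 0.727) = 36.73 N·s/m, so ζ = c/c_c = 18.1/36.73 = 0.4927.
ω_d = ω_n√(1 − ζ²) = 25.26 × √(1 − 0.243) = 21.98 rad/s.
T_d = 2π/ω_d = 0.2858 s.

0.286 s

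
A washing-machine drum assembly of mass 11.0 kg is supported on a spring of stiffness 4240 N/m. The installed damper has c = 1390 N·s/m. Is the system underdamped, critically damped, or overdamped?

c_c = 2√(k·m) = 431.9 N·s/m; ζ = c/c_c = 1390/431.9 = 3.22.
Since ζ > 1 the system is overdamped.

overdamped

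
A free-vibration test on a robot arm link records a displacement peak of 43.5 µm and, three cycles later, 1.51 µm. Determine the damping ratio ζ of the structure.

Logarithmic decrement δ = (1/n)·ln(x₀/x_n) = (1/3)·ln(43.5/1.51) = (1/3)·ln(28.81) = 1.120.
ζ = δ/√(4π² + δ²) = 1.120/√(39.48 + 1.25) = 1.120/6.382 = 0.1755.

0.176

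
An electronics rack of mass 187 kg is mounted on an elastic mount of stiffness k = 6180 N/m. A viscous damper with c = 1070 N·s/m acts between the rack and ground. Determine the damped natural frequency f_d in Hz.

0.794 Hz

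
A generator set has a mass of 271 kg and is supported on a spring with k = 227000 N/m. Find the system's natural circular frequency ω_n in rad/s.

ω_n = √(k/m) = √(227000/271) = √837.6 = 28.94 rad/s.

28.9 rad/s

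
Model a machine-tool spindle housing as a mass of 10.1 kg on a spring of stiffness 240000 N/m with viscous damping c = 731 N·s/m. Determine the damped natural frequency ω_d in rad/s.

ω_n = √(k/m) = √(240000/10.1) = 154.2 rad/s.
Critical damping c_c = 2√(k·m) = 2√(240000 × 10.1) = 3114 N·s/m, so ζ = c/c_c = 731/3114 = 0.2348.
ω_d = ω_n√(1 − ζ²) = 154.2 × √(1 − 0.0551) = 149.8 rad/s.

150 rad/s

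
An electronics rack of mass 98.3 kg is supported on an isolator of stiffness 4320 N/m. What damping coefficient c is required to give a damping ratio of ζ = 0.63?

c_c = 2√(k·m) = 2√(4320 × 98.3) = 1303 N·s/m.
c = ζ·c_c = 0.63 × 1303 = 821.1 N·s/m.

821 N·s/m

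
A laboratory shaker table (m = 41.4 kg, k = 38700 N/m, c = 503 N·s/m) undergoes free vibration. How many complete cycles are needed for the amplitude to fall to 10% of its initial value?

ζ = c/(2√(km)) = 503/(2√(38700 × 41.4)) = 503/2532 = 0.1987.
Logarithmic decrement δ = 2πζ/√(1 − ζ²) = 2π × 0.1987/√(1 − 0.0395) = 1.274.
x_n/x₀ = e^(−nδ) ≤ 0.1; take ln: n ≥ ln(1/0.1)/δ = 2.303/1.274 = 1.808.
So 2 complete cycles are required.

2 cycles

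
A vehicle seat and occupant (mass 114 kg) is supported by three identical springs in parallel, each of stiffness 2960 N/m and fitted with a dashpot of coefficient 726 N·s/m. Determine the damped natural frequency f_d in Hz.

1.31 Hz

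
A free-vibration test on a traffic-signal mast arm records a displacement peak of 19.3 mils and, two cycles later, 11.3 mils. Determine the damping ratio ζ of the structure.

0.0426

Logarithmic decrement δ = (1/n)·ln(x₀/x_n) = (1/2)·ln(19.3/11.3) = (1/2)·ln(1.708) = 0.2677.
ζ = δ/√(4π² + δ²) = 0.2677/√(39.48 + 0.0716) = 0.2677/6.289 = 0.04256.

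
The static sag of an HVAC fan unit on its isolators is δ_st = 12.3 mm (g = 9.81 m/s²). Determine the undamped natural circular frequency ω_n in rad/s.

ω_n = √(g/δ_st) = √(9.81/0.0123) = √797.6 = 28.24 rad/s.

28.2 rad/s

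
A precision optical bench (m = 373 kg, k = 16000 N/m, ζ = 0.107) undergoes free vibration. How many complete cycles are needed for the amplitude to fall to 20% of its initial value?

3 cycles

Logarithmic decrement δ = 2πζ/√(1 − ζ²) = 2π × 0.1070/√(1 − 0.0114) = 0.6762.
x_n/x₀ = e^(−nδ) ≤ 0.2; take ln: n ≥ ln(1/0.2)/δ = 1.609/0.6762 = 2.380.
So 3 complete cycles are required.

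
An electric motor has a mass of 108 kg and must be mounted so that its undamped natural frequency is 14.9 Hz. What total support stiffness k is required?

947000 N/m

ω_n = 2πf_n = 2π × 14.9 = 93.62 rad/s.
k = m·ω_n² = 108 × 93.62² = 108 × 8765 = 946600 N/m.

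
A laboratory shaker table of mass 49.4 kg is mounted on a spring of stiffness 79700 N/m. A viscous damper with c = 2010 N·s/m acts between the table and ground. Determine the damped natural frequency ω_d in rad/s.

34.6 rad/s

ω_n = √(k/m) = √(79700/49.4) = 40.17 rad/s.
Critical damping c_c = 2√(k·m) = 2√(79700 × 49.4) = 3968 N·s/m, so ζ = c/c_c = 2010/3968 = 0.5065.
ω_d = ω_n√(1 − ζ²) = 40.17 × √(1 − 0.257) = 34.63 rad/s.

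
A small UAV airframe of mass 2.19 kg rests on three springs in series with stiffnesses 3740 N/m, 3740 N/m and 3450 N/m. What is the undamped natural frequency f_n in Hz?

3.75 Hz

Series springs: 1/k_eq = 1/3740 + 1/3740 + 1/3450 = 0.0008246, so k_eq = 1213 N/m.
ω_n = √(k_eq/m) = √(1213/2.19) = √553.7 = 23.53 rad/s.
f_n = ω_n/(2π) = 23.53/6.283 = 3.745 Hz.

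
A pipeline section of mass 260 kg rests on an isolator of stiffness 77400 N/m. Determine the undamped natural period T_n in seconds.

0.364 s

ω_n = √(k/m) = √(77400/260) = √297.7 = 17.25 rad/s.
T_n = 2π/ω_n = 6.283/17.25 = 0.3642 s.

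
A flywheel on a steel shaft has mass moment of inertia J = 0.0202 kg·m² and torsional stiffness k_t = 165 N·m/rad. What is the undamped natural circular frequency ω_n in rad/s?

ω_n = √(k_t/J) = √(165/0.0202) = √8168 = 90.38 rad/s.

90.4 rad/s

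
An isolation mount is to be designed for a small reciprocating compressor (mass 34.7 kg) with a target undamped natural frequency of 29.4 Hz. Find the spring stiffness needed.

1180000 N/m

ω_n = 2πf_n = 2π × 29.4 = 184.7 rad/s.
k = m·ω_n² = 34.7 × 184.7² = 34.7 × 34120 = 1184000 N/m.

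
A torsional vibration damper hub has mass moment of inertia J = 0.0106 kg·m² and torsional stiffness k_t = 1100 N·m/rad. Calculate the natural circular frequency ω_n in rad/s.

322 rad/s

ω_n = √(k_t/J) = √(1100/0.0106) = √103800 = 322.1 rad/s.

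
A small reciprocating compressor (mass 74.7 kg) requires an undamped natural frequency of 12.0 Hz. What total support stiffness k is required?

ω_n = 2πf_n = 2π × 12.0 = 75.40 rad/s.
k = m·ω_n² = 74.7 × 75.40² = 74.7 × 5685 = 424700 N/m.

425000 N/m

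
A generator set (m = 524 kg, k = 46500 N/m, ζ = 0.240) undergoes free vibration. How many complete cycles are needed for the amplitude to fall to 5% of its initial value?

Logarithmic decrement δ = 2πζ/√(1 − ζ²) = 2π × 0.2400/√(1 − 0.0576) = 1.553.
x_n/x₀ = e^(−nδ) ≤ 0.05; take ln: n ≥ ln(1/0.05)/δ = 2.996/1.553 = 1.929.
So 2 complete cycles are required.

2 cycles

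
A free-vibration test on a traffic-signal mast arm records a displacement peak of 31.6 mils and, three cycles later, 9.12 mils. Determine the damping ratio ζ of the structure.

0.0658

Logarithmic decrement δ = (1/n)·ln(x₀/x_n) = (1/3)·ln(31.6/9.12) = (1/3)·ln(3.465) = 0.4142.
ζ = δ/√(4π² + δ²) = 0.4142/√(39.48 + 0.172) = 0.4142/6.297 = 0.06578.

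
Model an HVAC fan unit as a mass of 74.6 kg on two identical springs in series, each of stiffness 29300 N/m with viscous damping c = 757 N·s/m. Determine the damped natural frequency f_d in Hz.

Series springs: 1/k_eq = 2/29300, so k_eq = 29300/2 = 14650 N/m.
ω_n = √(k_eq/m) = √(14650/74.6) = 14.01 rad/s.
Critical damping c_c = 2√(k_eq·m) = 2√(14650 × 74.6) = 2091 N·s/m, so ζ = c/c_c = 757/2091 = 0.3621.
ω_d = ω_n√(1 − ζ²) = 14.01 × √(1 − 0.131) = 13.06 rad/s.
f_d = ω_d/(2π) = 2.079 Hz.

2.08 Hz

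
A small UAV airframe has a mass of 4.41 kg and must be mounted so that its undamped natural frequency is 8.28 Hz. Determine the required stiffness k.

11900 N/m

ω_n = 2πf_n = 2π × 8.28 = 52.02 rad/s.
k = m·ω_n² = 4.41 × 52.02² = 4.41 × 2707 = 11940 N/m.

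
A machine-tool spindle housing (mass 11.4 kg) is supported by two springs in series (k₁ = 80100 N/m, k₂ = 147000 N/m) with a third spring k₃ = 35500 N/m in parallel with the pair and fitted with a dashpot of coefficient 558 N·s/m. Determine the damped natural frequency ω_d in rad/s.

84.0 rad/s

Series pair: k_s = k₁k₂/(k₁+k₂) = (80100)(147000)/(80100 + 147000) = 51850 N/m. In parallel with k₃: k_eq = 51850 + 35500 = 87350 N/m.
ω_n = √(k_eq/m) = √(87350/11.4) = 87.53 rad/s.
Critical damping c_c = 2√(k_eq·m) = 2√(87350 × 11.4) = 1996 N·s/m, so ζ = c/c_c = 558/1996 = 0.2796.
ω_d = ω_n√(1 − ζ²) = 87.53 × √(1 − 0.0782) = 84.04 rad/s.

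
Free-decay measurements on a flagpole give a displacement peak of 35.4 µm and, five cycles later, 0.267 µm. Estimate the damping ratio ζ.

0.154

Logarithmic decrement δ = (1/n)·ln(x₀/x_n) = (1/5)·ln(35.4/0.267) = (1/5)·ln(132.6) = 0.9774.
ζ = δ/√(4π² + δ²) = 0.9774/√(39.48 + 0.955) = 0.9774/6.359 = 0.1537.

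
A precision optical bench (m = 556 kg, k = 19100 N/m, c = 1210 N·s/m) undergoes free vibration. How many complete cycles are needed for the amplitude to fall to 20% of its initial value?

2 cycles

ζ = c/(2√(km)) = 1210/(2√(19100 × 556)) = 1210/6518 = 0.1857.
Logarithmic decrement δ = 2πζ/√(1 − ζ²) = 2π × 0.1857/√(1 − 0.0345) = 1.187.
x_n/x₀ = e^(−nδ) ≤ 0.2; take ln: n ≥ ln(1/0.2)/δ = 1.609/1.187 = 1.356.
So 2 complete cycles are required.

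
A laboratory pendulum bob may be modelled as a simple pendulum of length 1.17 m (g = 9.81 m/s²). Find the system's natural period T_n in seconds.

For a simple pendulum ω_n = √(g/L) = √(9.81/1.17) = √8.385 = 2.896 rad/s.
T_n = 2π/ω_n = 6.283/2.896 = 2.170 s.

2.17 s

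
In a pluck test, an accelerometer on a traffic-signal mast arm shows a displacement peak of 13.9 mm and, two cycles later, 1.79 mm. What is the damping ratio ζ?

Logarithmic decrement δ = (1/n)·ln(x₀/x_n) = (1/2)·ln(13.9/1.79) = (1/2)·ln(7.765) = 1.025.
ζ = δ/√(4π² + δ²) = 1.025/√(39.48 + 1.05) = 1.025/6.366 = 0.1610.

0.161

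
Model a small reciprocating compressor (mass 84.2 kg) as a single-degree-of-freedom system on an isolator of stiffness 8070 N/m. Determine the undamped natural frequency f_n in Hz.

1.56 Hz

ω_n = √(k/m) = √(8070/84.2) = √95.84 = 9.790 rad/s.
f_n = ω_n/(2π) = 9.790/6.283 = 1.558 Hz.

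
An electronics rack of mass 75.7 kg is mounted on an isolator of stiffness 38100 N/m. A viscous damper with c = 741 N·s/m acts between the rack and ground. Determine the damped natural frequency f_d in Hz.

3.48 Hz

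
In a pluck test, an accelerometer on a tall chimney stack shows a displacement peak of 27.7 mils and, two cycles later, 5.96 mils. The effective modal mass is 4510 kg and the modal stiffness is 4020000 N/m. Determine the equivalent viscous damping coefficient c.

32700 N·s/m

Logarithmic decrement δ = (1/n)·ln(x₀/x_n) = (1/2)·ln(27.7/5.96) = (1/2)·ln(4.648) = 0.7682.
ζ = δ/√(4π² + δ²) = 0.7682/√(39.48 + 0.590) = 0.7682/6.330 = 0.1214.
c = ζ · 2√(km) = 0.1214 × 2√(4020000 × 4510) = 0.1214 × 269300 = 32680 N·s/m.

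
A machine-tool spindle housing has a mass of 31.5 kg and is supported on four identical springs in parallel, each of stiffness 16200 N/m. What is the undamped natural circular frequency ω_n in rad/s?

45.4 rad/s

Parallel springs add: k_eq = 4 × 16200 = 64800 N/m.
ω_n = √(k_eq/m) = √(64800/31.5) = √2057 = 45.36 rad/s.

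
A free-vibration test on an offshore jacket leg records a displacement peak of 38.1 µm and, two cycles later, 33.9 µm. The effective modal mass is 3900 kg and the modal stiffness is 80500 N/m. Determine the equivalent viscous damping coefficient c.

329 N·s/m

Logarithmic decrement δ = (1/n)·ln(x₀/x_n) = (1/2)·ln(38.1/33.9) = (1/2)·ln(1.124) = 0.05840.
ζ = δ/√(4π² + δ²) = 0.05840/√(39.48 + 0.00341) = 0.05840/6.283 = 0.009294.
c = ζ · 2√(km) = 0.009294 × 2√(80500 × 3900) = 0.009294 × 35440 = 329.4 N·s/m.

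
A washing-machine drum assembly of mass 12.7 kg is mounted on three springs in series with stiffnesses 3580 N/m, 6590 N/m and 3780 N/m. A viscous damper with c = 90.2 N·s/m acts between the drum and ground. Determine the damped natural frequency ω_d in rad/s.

Series springs: 1/k_eq = 1/3580 + 1/6590 + 1/3780 = 0.0006956, so k_eq = 1438 N/m.
ω_n = √(k_eq/m) = √(1438/12.7) = 10.64 rad/s.
Critical damping c_c = 2√(k_eq·m) = 2√(1438 × 12.7) = 270.2 N·s/m, so ζ = c/c_c = 90.2/270.2 = 0.3338.
ω_d = ω_n√(1 − ζ²) = 10.64 × √(1 − 0.111) = 10.03 rad/s.

10.0 rad/s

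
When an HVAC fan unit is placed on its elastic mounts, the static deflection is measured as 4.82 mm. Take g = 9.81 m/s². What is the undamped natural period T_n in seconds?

0.139 s

ω_n = √(g/δ_st) = √(9.81/0.00482) = √2035 = 45.11 rad/s.
T_n = 2π/ω_n = 6.283/45.11 = 0.1393 s.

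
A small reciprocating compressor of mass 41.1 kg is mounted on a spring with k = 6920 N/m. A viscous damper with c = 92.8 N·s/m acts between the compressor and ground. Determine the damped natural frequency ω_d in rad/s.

ω_n = √(k/m) = √(6920/41.1) = 12.98 rad/s.
Critical damping c_c = 2√(k·m) = 2√(6920 × 41.1) = 1067 N·s/m, so ζ = c/c_c = 92.8/1067 = 0.08700.
ω_d = ω_n√(1 − ζ²) = 12.98 × √(1 − 0.00757) = 12.93 rad/s.

12.9 rad/s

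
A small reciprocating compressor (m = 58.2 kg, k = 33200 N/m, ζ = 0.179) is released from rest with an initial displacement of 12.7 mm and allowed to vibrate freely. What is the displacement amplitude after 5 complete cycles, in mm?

0.0418 mm

Logarithmic decrement δ = 2πζ/√(1 − ζ²) = 2π × 0.1790/√(1 − 0.0320) = 1.143.
After n cycles, x_n/x₀ = e^(−nδ), so x_5 = 12.7 × e^(−5 × 1.143) = 12.7 × 0.003294 = 0.04183 mm.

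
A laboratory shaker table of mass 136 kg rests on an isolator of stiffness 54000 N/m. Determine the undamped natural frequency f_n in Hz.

3.17 Hz

ω_n = √(k/m) = √(54000/136) = √397.1 = 19.93 rad/s.
f_n = ω_n/(2π) = 19.93/6.283 = 3.171 Hz.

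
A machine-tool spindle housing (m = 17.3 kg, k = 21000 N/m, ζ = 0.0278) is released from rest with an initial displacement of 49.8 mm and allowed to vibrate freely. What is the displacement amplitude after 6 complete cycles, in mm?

Logarithmic decrement δ = 2πζ/√(1 − ζ²) = 2π × 0.02780/√(1 − 0.000773) = 0.1747.
After n cycles, x_n/x₀ = e^(−nδ), so x_6 = 49.8 × e^(−6 × 0.1747) = 49.8 × 0.3505 = 17.45 mm.

17.5 mm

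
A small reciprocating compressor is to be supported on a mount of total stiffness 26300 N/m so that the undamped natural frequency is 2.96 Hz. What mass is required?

76.0 kg

ω_n = 2πf_n = 2π × 2.96 = 18.60 rad/s.
m = k/ω_n² = 26300/18.60² = 26300/345.9 = 76.03 kg.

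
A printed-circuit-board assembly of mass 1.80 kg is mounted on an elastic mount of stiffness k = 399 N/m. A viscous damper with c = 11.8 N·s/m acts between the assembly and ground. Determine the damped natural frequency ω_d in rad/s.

14.5 rad/s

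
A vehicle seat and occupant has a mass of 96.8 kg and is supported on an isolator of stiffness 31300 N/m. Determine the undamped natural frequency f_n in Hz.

ω_n = √(k/m) = √(31300/96.8) = √323.3 = 17.98 rad/s.
f_n = ω_n/(2π) = 17.98/6.283 = 2.862 Hz.

2.86 Hz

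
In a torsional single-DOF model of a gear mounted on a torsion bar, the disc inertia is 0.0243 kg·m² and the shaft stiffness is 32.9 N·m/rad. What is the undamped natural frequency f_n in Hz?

ω_n = √(k_t/J) = √(32.9/0.0243) = √1354 = 36.80 rad/s.
f_n = ω_n/(2π) = 36.80/6.283 = 5.856 Hz.

5.86 Hz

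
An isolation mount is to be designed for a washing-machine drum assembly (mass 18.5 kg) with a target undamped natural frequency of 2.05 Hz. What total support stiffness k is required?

3070 N/m

ω_n = 2πf_n = 2π × 2.05 = 12.88 rad/s.
k = m·ω_n² = 18.5 × 12.88² = 18.5 × 165.9 = 3069 N/m.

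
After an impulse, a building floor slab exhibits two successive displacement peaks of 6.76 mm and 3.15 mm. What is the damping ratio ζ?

Logarithmic decrement δ = (1/n)·ln(x₀/x_n) = (1/1)·ln(6.76/3.15) = (1/1)·ln(2.146) = 0.7636.
ζ = δ/√(4π² + δ²) = 0.7636/√(39.48 + 0.583) = 0.7636/6.329 = 0.1206.

0.121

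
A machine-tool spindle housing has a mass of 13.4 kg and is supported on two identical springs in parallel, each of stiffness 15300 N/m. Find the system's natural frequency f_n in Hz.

Parallel springs add: k_eq = 2 × 15300 = 30600 N/m.
ω_n = √(k_eq/m) = √(30600/13.4) = √2284 = 47.79 rad/s.
f_n = ω_n/(2π) = 47.79/6.283 = 7.606 Hz.

7.61 Hz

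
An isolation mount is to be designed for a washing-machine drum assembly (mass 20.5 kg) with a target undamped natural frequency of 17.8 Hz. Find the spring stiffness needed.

256000 N/m

ω_n = 2πf_n = 2π × 17.8 = 111.8 rad/s.
k = m·ω_n² = 20.5 × 111.8² = 20.5 × 12510 = 256400 N/m.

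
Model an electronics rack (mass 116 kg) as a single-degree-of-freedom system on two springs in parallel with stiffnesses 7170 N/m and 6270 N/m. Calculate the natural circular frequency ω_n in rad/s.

10.8 rad/s

Parallel springs add: k_eq = 7170 + 6270 = 13440 N/m.
ω_n = √(k_eq/m) = √(13440/116) = √115.9 = 10.76 rad/s.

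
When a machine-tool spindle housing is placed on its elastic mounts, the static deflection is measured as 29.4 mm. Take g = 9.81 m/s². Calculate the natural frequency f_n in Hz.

ω_n = √(g/δ_st) = √(9.81/0.0294) = √333.7 = 18.27 rad/s.
f_n = ω_n/(2π) = 18.27/6.283 = 2.907 Hz.

2.91 Hz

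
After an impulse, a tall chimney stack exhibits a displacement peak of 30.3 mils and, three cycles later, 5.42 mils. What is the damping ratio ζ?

Logarithmic decrement δ = (1/n)·ln(x₀/x_n) = (1/3)·ln(30.3/5.42) = (1/3)·ln(5.590) = 0.5737.
ζ = δ/√(4π² + δ²) = 0.5737/√(39.48 + 0.329) = 0.5737/6.309 = 0.09093.

0.0909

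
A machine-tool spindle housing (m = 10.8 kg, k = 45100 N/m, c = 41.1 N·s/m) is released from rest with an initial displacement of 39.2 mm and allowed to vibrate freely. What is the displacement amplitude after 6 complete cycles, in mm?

12.9 mm

ζ = c/(2√(km)) = 41.1/(2√(45100 × 10.8)) = 41.1/1396 = 0.02945.
Logarithmic decrement δ = 2πζ/√(1 − ζ²) = 2π × 0.02945/√(1 − 0.000867) = 0.1851.
After n cycles, x_n/x₀ = e^(−nδ), so x_6 = 39.2 × e^(−6 × 0.1851) = 39.2 × 0.3294 = 12.91 mm.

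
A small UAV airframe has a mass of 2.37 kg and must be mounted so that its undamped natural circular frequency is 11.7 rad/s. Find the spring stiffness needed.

k = m·ω_n² = 2.37 × 11.70² = 2.37 × 136.9 = 324.4 N/m.

324 N/m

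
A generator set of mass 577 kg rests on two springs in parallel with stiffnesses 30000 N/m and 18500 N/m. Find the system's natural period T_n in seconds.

Parallel springs add: k_eq = 30000 + 18500 = 48500 N/m.
ω_n = √(k_eq/m) = √(48500/577) = √84.06 = 9.168 rad/s.
T_n = 2π/ω_n = 6.283/9.168 = 0.6853 s.

0.685 s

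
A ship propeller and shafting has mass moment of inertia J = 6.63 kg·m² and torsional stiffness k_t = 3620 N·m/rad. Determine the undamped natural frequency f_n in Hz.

3.72 Hz

ω_n = √(k_t/J) = √(3620/6.63) = √546.0 = 23.37 rad/s.
f_n = ω_n/(2π) = 23.37/6.283 = 3.719 Hz.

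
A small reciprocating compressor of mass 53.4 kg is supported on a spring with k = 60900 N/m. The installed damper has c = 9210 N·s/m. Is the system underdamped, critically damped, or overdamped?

c_c = 2√(k·m) = 3607 N·s/m; ζ = c/c_c = 9210/3607 = 2.55.
Since ζ > 1 the system is overdamped.

overdamped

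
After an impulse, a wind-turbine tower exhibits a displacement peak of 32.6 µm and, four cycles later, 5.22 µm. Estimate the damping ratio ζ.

0.0727

Logarithmic decrement δ = (1/n)·ln(x₀/x_n) = (1/4)·ln(32.6/5.22) = (1/4)·ln(6.245) = 0.4580.
ζ = δ/√(4π² + δ²) = 0.4580/√(39.48 + 0.210) = 0.4580/6.300 = 0.07269.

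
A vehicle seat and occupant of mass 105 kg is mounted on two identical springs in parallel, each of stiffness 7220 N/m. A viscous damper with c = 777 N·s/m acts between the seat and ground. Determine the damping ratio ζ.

Parallel springs add: k_eq = 2 × 7220 = 14440 N/m.
ω_n = √(k_eq/m) = √(14440/105) = 11.73 rad/s.
Critical damping c_c = 2√(k_eq·m) = 2√(14440 × 105) = 2463 N·s/m, so ζ = c/c_c = 777/2463 = 0.3155.

0.316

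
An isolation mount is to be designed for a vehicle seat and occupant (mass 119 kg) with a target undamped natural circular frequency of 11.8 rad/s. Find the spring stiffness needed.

k = m·ω_n² = 119 × 11.80² = 119 × 139.2 = 16570 N/m.

16600 N/m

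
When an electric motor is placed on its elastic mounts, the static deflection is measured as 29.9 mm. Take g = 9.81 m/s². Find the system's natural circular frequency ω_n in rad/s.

ω_n = √(g/δ_st) = √(9.81/0.0299) = √328.1 = 18.11 rad/s.

18.1 rad/s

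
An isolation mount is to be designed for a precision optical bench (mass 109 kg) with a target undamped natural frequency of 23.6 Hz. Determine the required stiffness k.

2400000 N/m

ω_n = 2πf_n = 2π × 23.6 = 148.3 rad/s.
k = m·ω_n² = 109 × 148.3² = 109 × 21990 = 2397000 N/m.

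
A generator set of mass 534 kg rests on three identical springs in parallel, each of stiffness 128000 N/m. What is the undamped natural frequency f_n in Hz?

4.27 Hz

Parallel springs add: k_eq = 3 × 128000 = 384000 N/m.
ω_n = √(k_eq/m) = √(384000/534) = √719.1 = 26.82 rad/s.
f_n = ω_n/(2π) = 26.82/6.283 = 4.268 Hz.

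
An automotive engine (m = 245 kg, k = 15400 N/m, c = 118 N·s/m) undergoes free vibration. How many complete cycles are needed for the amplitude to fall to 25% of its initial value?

8 cycles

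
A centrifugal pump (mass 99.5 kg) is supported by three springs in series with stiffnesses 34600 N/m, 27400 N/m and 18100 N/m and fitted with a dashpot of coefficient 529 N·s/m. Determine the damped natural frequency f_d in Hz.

1.39 Hz

Series springs: 1/k_eq = 1/34600 + 1/27400 + 1/18100 = 0.0001206, so k_eq = 8289 N/m.
ω_n = √(k_eq/m) = √(8289/99.5) = 9.127 rad/s.
Critical damping c_c = 2√(k_eq·m) = 2√(8289 × 99.5) = 1816 N·s/m, so ζ = c/c_c = 529/1816 = 0.2913.
ω_d = ω_n√(1 − ζ²) = 9.127 × √(1 − 0.0848) = 8.731 rad/s.
f_d = ω_d/(2π) = 1.390 Hz.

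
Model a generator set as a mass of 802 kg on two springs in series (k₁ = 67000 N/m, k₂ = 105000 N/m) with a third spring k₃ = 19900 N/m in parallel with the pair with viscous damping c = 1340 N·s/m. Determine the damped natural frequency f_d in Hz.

1.38 Hz

Series pair: k_s = k₁k₂/(k₁+k₂) = (67000)(105000)/(67000 + 105000) = 40900 N/m. In parallel with k₃: k_eq = 40900 + 19900 = 60800 N/m.
ω_n = √(k_eq/m) = √(60800/802) = 8.707 rad/s.
Critical damping c_c = 2√(k_eq·m) = 2√(60800 × 802) = 13970 N·s/m, so ζ = c/c_c = 1340/13970 = 0.09595.
ω_d = ω_n√(1 − ζ²) = 8.707 × √(1 − 0.00921) = 8.667 rad/s.
f_d = ω_d/(2π) = 1.379 Hz.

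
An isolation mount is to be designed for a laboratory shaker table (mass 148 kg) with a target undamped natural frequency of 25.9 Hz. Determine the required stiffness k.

3920000 N/m

ω_n = 2πf_n = 2π × 25.9 = 162.7 rad/s.
k = m·ω_n² = 148 × 162.7² = 148 × 26480 = 3919000 N/m.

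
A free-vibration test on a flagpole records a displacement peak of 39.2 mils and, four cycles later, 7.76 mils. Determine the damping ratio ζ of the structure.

0.0643

Logarithmic decrement δ = (1/n)·ln(x₀/x_n) = (1/4)·ln(39.2/7.76) = (1/4)·ln(5.052) = 0.4049.
ζ = δ/√(4π² + δ²) = 0.4049/√(39.48 + 0.164) = 0.4049/6.296 = 0.06431.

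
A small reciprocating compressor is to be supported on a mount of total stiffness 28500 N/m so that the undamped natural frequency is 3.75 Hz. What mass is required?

ω_n = 2πf_n = 2π × 3.75 = 23.56 rad/s.
m = k/ω_n² = 28500/23.56² = 28500/555.2 = 51.34 kg.

51.3 kg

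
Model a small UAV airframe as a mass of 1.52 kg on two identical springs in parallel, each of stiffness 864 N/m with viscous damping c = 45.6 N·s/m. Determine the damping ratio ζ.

Parallel springs add: k_eq = 2 × 864 = 1728 N/m.
ω_n = √(k_eq/m) = √(1728/1.52) = 33.72 rad/s.
Critical damping c_c = 2√(k_eq·m) = 2√(1728 × 1.52) = 102.5 N·s/m, so ζ = c/c_c = 45.6/102.5 = 0.4449.

0.445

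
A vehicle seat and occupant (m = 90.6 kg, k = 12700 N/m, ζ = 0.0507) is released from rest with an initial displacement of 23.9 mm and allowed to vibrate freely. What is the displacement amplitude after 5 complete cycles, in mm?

Logarithmic decrement δ = 2πζ/√(1 − ζ²) = 2π × 0.05070/√(1 − 0.00257) = 0.3190.
After n cycles, x_n/x₀ = e^(−nδ), so x_5 = 23.9 × e^(−5 × 0.3190) = 23.9 × 0.2029 = 4.850 mm.

4.85 mm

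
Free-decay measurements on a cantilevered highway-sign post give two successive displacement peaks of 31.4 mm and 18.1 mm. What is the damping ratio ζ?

0.0873

Logarithmic decrement δ = (1/n)·ln(x₀/x_n) = (1/1)·ln(31.4/18.1) = (1/1)·ln(1.735) = 0.5509.
ζ = δ/√(4π² + δ²) = 0.5509/√(39.48 + 0.303) = 0.5509/6.307 = 0.08734.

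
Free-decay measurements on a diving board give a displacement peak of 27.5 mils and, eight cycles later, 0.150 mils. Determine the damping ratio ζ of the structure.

0.103

Logarithmic decrement δ = (1/n)·ln(x₀/x_n) = (1/8)·ln(27.5/0.150) = (1/8)·ln(183.3) = 0.6514.
ζ = δ/√(4π² + δ²) = 0.6514/√(39.48 + 0.424) = 0.6514/6.317 = 0.1031.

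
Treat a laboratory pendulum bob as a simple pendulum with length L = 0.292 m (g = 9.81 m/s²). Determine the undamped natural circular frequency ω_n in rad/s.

5.80 rad/s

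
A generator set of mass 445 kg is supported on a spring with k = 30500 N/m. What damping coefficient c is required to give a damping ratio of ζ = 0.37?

2730 N·s/m

c_c = 2√(k·m) = 2√(30500 × 445) = 7368 N·s/m.
c = ζ·c_c = 0.37 × 7368 = 2726 N·s/m.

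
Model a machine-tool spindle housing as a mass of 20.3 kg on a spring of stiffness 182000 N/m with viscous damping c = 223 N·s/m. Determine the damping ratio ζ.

0.0580

ω_n = √(k/m) = √(182000/20.3) = 94.69 rad/s.
Critical damping c_c = 2√(k·m) = 2√(182000 × 20.3) = 3844 N·s/m, so ζ = c/c_c = 223/3844 = 0.05801.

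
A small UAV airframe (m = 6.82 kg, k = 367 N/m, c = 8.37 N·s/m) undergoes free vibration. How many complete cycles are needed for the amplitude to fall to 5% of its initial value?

ζ = c/(2√(km)) = 8.37/(2√(367 × 6.82)) = 8.37/100.1 = 0.08365.
Logarithmic decrement δ = 2πζ/√(1 − ζ²) = 2π × 0.08365/√(1 − 0.00700) = 0.5274.
x_n/x₀ = e^(−nδ) ≤ 0.05; take ln: n ≥ ln(1/0.05)/δ = 2.996/0.5274 = 5.680.
So 6 complete cycles are required.

6 cycles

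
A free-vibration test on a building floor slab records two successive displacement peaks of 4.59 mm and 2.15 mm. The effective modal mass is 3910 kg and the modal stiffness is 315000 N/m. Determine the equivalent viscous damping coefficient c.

Logarithmic decrement δ = (1/n)·ln(x₀/x_n) = (1/1)·ln(4.59/2.15) = (1/1)·ln(2.135) = 0.7584.
ζ = δ/√(4π² + δ²) = 0.7584/√(39.48 + 0.575) = 0.7584/6.329 = 0.1198.
c = ζ · 2√(km) = 0.1198 × 2√(315000 × 3910) = 0.1198 × 70190 = 8411 N·s/m.

8410 N·s/m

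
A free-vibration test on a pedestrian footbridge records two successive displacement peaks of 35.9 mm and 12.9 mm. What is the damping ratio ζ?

Logarithmic decrement δ = (1/n)·ln(x₀/x_n) = (1/1)·ln(35.9/12.9) = (1/1)·ln(2.783) = 1.024.
ζ = δ/√(4π² + δ²) = 1.024/√(39.48 + 1.05) = 1.024/6.366 = 0.1608.

0.161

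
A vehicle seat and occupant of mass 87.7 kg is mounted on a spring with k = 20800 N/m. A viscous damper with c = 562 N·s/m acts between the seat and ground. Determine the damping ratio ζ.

0.208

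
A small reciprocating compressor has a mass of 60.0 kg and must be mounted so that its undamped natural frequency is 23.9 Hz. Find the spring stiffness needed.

1350000 N/m

ω_n = 2πf_n = 2π × 23.9 = 150.2 rad/s.
k = m·ω_n² = 60.0 × 150.2² = 60.0 × 22550 = 1353000 N/m.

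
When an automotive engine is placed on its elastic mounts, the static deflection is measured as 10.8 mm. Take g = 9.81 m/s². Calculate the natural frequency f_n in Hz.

4.80 Hz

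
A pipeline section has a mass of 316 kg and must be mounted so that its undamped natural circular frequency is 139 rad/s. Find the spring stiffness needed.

6110000 N/m

k = m·ω_n² = 316 × 139.0² = 316 × 19320 = 6105000 N/m.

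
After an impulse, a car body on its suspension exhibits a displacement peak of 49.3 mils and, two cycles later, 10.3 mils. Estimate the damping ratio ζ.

Logarithmic decrement δ = (1/n)·ln(x₀/x_n) = (1/2)·ln(49.3/10.3) = (1/2)·ln(4.786) = 0.7829.
ζ = δ/√(4π² + δ²) = 0.7829/√(39.48 + 0.613) = 0.7829/6.332 = 0.1236.

0.124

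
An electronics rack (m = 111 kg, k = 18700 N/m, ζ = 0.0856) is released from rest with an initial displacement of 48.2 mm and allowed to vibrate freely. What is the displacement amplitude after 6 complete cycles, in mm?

1.89 mm

Logarithmic decrement δ = 2πζ/√(1 − ζ²) = 2π × 0.08560/√(1 − 0.00733) = 0.5398.
After n cycles, x_n/x₀ = e^(−nδ), so x_6 = 48.2 × e^(−6 × 0.5398) = 48.2 × 0.03921 = 1.890 mm.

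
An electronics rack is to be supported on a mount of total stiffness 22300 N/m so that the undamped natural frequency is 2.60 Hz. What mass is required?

83.6 kg

ω_n = 2πf_n = 2π × 2.60 = 16.34 rad/s.
m = k/ω_n² = 22300/16.34² = 22300/266.9 = 83.56 kg.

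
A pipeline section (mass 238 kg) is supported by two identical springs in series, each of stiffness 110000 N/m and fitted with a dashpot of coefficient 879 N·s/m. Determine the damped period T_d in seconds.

Series springs: 1/k_eq = 2/110000, so k_eq = 110000/2 = 55000 N/m.
ω_n = √(k_eq/m) = √(55000/238) = 15.20 rad/s.
Critical damping c_c = 2√(k_eq·m) = 2√(55000 × 238) = 7236 N·s/m, so ζ = c/c_c = 879/7236 = 0.1215.
ω_d = ω_n√(1 − ζ²) = 15.20 × √(1 − 0.0148) = 15.09 rad/s.
T_d = 2π/ω_d = 0.4164 s.

0.416 s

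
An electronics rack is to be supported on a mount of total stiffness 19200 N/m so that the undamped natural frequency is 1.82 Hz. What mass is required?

147 kg

ω_n = 2πf_n = 2π × 1.82 = 11.44 rad/s.
m = k/ω_n² = 19200/11.44² = 19200/130.8 = 146.8 kg.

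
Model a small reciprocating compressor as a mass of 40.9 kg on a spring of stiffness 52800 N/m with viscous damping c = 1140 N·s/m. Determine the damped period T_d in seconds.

0.190 s

ω_n = √(k/m) = √(52800/40.9) = 35.93 rad/s.
Critical damping c_c = 2√(k·m) = 2√(52800 × 40.9) = 2939 N·s/m, so ζ = c/c_c = 1140/2939 = 0.3879.
ω_d = ω_n√(1 − ζ²) = 35.93 × √(1 − 0.150) = 33.12 rad/s.
T_d = 2π/ω_d = 0.1897 s.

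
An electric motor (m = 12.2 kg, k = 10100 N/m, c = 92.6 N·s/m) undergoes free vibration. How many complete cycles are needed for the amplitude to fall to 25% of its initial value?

2 cycles

ζ = c/(2√(km)) = 92.6/(2√(10100 × 12.2)) = 92.6/702.1 = 0.1319.
Logarithmic decrement δ = 2πζ/√(1 − ζ²) = 2π × 0.1319/√(1 − 0.0174) = 0.8360.
x_n/x₀ = e^(−nδ) ≤ 0.25; take ln: n ≥ ln(1/0.25)/δ = 1.386/0.8360 = 1.658.
So 2 complete cycles are required.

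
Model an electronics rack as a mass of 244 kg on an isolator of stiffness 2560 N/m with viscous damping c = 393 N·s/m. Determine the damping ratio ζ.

ω_n = √(k/m) = √(2560/244) = 3.239 rad/s.
Critical damping c_c = 2√(k·m) = 2√(2560 × 244) = 1581 N·s/m, so ζ = c/c_c = 393/1581 = 0.2486.

0.249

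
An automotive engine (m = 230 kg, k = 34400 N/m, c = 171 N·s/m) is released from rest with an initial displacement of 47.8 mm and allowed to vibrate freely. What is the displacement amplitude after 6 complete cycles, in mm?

15.2 mm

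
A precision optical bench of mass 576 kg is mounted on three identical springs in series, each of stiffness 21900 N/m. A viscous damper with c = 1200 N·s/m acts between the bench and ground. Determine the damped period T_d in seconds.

1.85 s

Series springs: 1/k_eq = 3/21900, so k_eq = 21900/3 = 7300 N/m.
ω_n = √(k_eq/m) = √(7300/576) = 3.560 rad/s.
Critical damping c_c = 2√(k_eq·m) = 2√(7300 × 576) = 4101 N·s/m, so ζ = c/c_c = 1200/4101 = 0.2926.
ω_d = ω_n√(1 − ζ²) = 3.560 × √(1 − 0.0856) = 3.404 rad/s.
T_d = 2π/ω_d = 1.846 s.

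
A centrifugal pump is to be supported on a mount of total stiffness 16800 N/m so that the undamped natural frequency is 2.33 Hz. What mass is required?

ω_n = 2πf_n = 2π × 2.33 = 14.64 rad/s.
m = k/ω_n² = 16800/14.64² = 16800/214.3 = 78.39 kg.

78.4 kg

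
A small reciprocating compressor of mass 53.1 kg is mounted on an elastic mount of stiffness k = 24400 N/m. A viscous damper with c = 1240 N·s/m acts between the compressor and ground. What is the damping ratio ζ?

ω_n = √(k/m) = √(24400/53.1) = 21.44 rad/s.
Critical damping c_c = 2√(k·m) = 2√(24400 × 53.1) = 2277 N·s/m, so ζ = c/c_c = 1240/2277 = 0.5447.

0.545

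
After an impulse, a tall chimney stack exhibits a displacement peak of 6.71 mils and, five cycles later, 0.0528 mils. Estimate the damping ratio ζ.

Logarithmic decrement δ = (1/n)·ln(x₀/x_n) = (1/5)·ln(6.71/0.0528) = (1/5)·ln(127.1) = 0.9690.
ζ = δ/√(4π² + δ²) = 0.9690/√(39.48 + 0.939) = 0.9690/6.357 = 0.1524.

0.152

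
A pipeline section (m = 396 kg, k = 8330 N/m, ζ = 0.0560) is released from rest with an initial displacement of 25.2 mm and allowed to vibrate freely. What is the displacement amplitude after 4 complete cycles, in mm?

6.15 mm

Logarithmic decrement δ = 2πζ/√(1 − ζ²) = 2π × 0.05600/√(1 − 0.00314) = 0.3524.
After n cycles, x_n/x₀ = e^(−nδ), so x_4 = 25.2 × e^(−4 × 0.3524) = 25.2 × 0.2442 = 6.155 mm.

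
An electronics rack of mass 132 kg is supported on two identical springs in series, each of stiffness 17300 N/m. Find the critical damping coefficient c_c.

Series springs: 1/k_eq = 2/17300, so k_eq = 17300/2 = 8650 N/m.
c_c = 2√(k_eq·m) = 2√(8650 × 132) = 2 × 1069 = 2137 N·s/m.

2140 N·s/m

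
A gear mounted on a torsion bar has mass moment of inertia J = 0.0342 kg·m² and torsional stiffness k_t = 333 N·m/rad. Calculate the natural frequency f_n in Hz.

ω_n = √(k_t/J) = √(333/0.0342) = √9737 = 98.68 rad/s.
f_n = ω_n/(2π) = 98.68/6.283 = 15.70 Hz.

15.7 Hz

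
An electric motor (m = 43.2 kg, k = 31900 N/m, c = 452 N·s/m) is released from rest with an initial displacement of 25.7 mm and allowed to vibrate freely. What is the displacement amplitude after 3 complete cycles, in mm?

0.637 mm

ζ = c/(2√(km)) = 452/(2√(31900 × 43.2)) = 452/2348 = 0.1925.
Logarithmic decrement δ = 2πζ/√(1 − ζ²) = 2π × 0.1925/√(1 − 0.0371) = 1.233.
After n cycles, x_n/x₀ = e^(−nδ), so x_3 = 25.7 × e^(−3 × 1.233) = 25.7 × 0.02477 = 0.6366 mm.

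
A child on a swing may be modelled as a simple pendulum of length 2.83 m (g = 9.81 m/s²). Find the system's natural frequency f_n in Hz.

For a simple pendulum ω_n = √(g/L) = √(9.81/2.83) = √3.466 = 1.862 rad/s.
f_n = ω_n/(2π) = 1.862/6.283 = 0.2963 Hz.

0.296 Hz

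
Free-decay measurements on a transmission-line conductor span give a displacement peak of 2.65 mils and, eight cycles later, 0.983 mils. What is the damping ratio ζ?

Logarithmic decrement δ = (1/n)·ln(x₀/x_n) = (1/8)·ln(2.65/0.983) = (1/8)·ln(2.696) = 0.1240.
ζ = δ/√(4π² + δ²) = 0.1240/√(39.48 + 0.0154) = 0.1240/6.284 = 0.01973.

0.0197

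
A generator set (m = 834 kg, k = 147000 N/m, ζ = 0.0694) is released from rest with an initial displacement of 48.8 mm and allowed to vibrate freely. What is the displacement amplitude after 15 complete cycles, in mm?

Logarithmic decrement δ = 2πζ/√(1 − ζ²) = 2π × 0.06940/√(1 − 0.00482) = 0.4371.
After n cycles, x_n/x₀ = e^(−nδ), so x_15 = 48.8 × e^(−15 × 0.4371) = 48.8 × 0.001421 = 0.06933 mm.

0.0693 mm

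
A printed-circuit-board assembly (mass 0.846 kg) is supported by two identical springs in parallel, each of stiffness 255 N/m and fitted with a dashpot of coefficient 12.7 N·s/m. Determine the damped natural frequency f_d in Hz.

Parallel springs add: k_eq = 2 × 255 = 510.0 N/m.
ω_n = √(k_eq/m) = √(510.0/0.846) = 24.55 rad/s.
Critical damping c_c = 2√(k_eq·m) = 2√(510.0 × 0.846) = 41.54 N·s/m, so ζ = c/c_c = 12.7/41.54 = 0.3057.
ω_d = ω_n√(1 − ζ²) = 24.55 × √(1 − 0.0935) = 23.38 rad/s.
f_d = ω_d/(2π) = 3.721 Hz.

3.72 Hz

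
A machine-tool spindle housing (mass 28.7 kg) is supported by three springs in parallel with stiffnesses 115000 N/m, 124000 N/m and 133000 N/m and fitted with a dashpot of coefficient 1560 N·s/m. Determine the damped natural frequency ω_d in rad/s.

111 rad/s

Parallel springs add: k_eq = 115000 + 124000 + 133000 = 372000 N/m.
ω_n = √(k_eq/m) = √(372000/28.7) = 113.8 rad/s.
Critical damping c_c = 2√(k_eq·m) = 2√(372000 × 28.7) = 6535 N·s/m, so ζ = c/c_c = 1560/6535 = 0.2387.
ω_d = ω_n√(1 − ζ²) = 113.8 × √(1 − 0.0570) = 110.6 rad/s.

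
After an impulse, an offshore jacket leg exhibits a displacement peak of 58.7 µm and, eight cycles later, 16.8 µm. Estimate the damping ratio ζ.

Logarithmic decrement δ = (1/n)·ln(x₀/x_n) = (1/8)·ln(58.7/16.8) = (1/8)·ln(3.494) = 0.1564.
ζ = δ/√(4π² + δ²) = 0.1564/√(39.48 + 0.0245) = 0.1564/6.285 = 0.02488.

0.0249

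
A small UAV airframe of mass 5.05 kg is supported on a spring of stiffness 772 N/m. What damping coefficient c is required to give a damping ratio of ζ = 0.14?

17.5 N·s/m

c_c = 2√(k·m) = 2√(772.0 × 5.05) = 124.9 N·s/m.
c = ζ·c_c = 0.14 × 124.9 = 17.48 N·s/m.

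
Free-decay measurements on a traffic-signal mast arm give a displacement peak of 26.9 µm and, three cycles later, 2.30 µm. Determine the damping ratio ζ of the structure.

Logarithmic decrement δ = (1/n)·ln(x₀/x_n) = (1/3)·ln(26.9/2.30) = (1/3)·ln(11.70) = 0.8197.
ζ = δ/√(4π² + δ²) = 0.8197/√(39.48 + 0.672) = 0.8197/6.336 = 0.1294.

0.129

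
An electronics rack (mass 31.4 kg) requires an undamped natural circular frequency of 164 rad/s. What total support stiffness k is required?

k = m·ω_n² = 31.4 × 164.0² = 31.4 × 26900 = 844500 N/m.

845000 N/m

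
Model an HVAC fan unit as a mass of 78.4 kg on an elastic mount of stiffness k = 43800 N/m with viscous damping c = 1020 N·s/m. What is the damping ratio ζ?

0.275

ω_n = √(k/m) = √(43800/78.4) = 23.64 rad/s.
Critical damping c_c = 2√(k·m) = 2√(43800 × 78.4) = 3706 N·s/m, so ζ = c/c_c = 1020/3706 = 0.2752.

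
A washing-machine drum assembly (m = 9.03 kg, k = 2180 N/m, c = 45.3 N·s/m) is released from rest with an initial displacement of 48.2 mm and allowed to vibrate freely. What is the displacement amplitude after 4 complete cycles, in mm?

ζ = c/(2√(km)) = 45.3/(2√(2180 × 9.03)) = 45.3/280.6 = 0.1614.
Logarithmic decrement δ = 2πζ/√(1 − ζ²) = 2π × 0.1614/√(1 − 0.0261) = 1.028.
After n cycles, x_n/x₀ = e^(−nδ), so x_4 = 48.2 × e^(−4 × 1.028) = 48.2 × 0.01639 = 0.7899 mm.

0.790 mm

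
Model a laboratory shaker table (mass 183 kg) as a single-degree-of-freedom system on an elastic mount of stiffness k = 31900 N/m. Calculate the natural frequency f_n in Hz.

ω_n = √(k/m) = √(31900/183) = √174.3 = 13.20 rad/s.
f_n = ω_n/(2π) = 13.20/6.283 = 2.101 Hz.

2.10 Hz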